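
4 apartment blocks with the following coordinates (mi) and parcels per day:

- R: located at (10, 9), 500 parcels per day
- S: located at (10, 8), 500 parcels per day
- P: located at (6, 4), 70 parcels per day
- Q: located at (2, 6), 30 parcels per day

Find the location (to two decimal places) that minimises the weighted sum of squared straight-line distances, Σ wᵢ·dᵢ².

The minimiser of Σwᵢ‖p−pᵢ‖² is the weighted centroid p* = (Σwᵢpᵢ)/(Σwᵢ).
Σwᵢ = 1100.
Σwᵢxᵢ = 500·10 + 500·10 + 70·6 + 30·2 = 10480.
Σwᵢyᵢ = 500·9 + 500·8 + 70·4 + 30·6 = 8960.
x* = 10480/1100 = 9.53, y* = 8960/1100 = 8.15.

(9.53, 8.15)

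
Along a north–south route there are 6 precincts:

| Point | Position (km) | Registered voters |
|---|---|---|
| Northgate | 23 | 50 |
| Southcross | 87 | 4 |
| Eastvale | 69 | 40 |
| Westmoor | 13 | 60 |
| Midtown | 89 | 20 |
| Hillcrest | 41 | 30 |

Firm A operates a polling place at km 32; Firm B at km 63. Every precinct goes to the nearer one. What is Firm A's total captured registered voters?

140

The indifferent point is the midpoint (32+63)/2 = 47.5; precincts left of it (closer to Firm A at 32) go to Firm A, those right go to Firm B.
  Westmoor at 13 (w=60) → Firm A
  Northgate at 23 (w=50) → Firm A
  Hillcrest at 41 (w=30) → Firm A
  Eastvale at 69 (w=40) → Firm B
  Southcross at 87 (w=4) → Firm B
  Midtown at 89 (w=20) → Firm B
Firm A captures 140; Firm B captures 64.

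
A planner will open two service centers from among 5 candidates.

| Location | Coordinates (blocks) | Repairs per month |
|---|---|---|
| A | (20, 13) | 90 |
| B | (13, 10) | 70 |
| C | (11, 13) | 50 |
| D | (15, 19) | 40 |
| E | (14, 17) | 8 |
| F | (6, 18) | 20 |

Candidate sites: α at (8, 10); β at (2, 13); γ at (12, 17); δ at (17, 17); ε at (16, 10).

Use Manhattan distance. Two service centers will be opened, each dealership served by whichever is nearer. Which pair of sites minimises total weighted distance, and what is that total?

Evaluate every pair (each demand assigned to the nearer of the two):
  {γ, ε}: total = 1446
  {α, δ}: total = 1664
  {δ, ε}: total = 1664
  {γ, δ}: total = 1756
  {α, ε}: total = 1812
  {β, ε}: total = 1892
  {α, γ}: total = 2036
  {β, δ}: total = 2214
  {β, γ}: total = 2246
  {α, β}: total = 2924
Best pair: {γ, ε} with total 1446.

{γ, ε}, total 1446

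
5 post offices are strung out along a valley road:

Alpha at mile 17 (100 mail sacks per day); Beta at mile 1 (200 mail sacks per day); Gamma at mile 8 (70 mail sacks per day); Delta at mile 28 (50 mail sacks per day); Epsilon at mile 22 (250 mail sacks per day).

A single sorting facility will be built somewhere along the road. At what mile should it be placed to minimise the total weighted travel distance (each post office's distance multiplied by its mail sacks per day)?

x = 17

For a sum of weighted absolute distances on a line, the optimum is the weighted median (not the mean). Total weight W = 670; half-weight = 335.
Sort by position and accumulate weight:
  mile 1 (Beta, w=200) → cum 200
  mile 8 (Gamma, w=70) → cum 270
  mile 17 (Alpha, w=100) → cum 370  ≥ 335 → median here
  mile 22 (Epsilon, w=250) → cum 620
  mile 28 (Delta, w=50) → cum 670
Optimal location: mile 17.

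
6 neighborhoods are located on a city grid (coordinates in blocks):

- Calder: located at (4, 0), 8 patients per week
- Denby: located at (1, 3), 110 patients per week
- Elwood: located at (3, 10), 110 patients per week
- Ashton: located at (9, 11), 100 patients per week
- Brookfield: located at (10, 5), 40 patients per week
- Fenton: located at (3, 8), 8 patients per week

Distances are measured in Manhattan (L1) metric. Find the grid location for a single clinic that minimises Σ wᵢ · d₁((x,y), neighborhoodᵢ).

Manhattan distance separates: Σwᵢ(|x−xᵢ|+|y−yᵢ|) = Σwᵢ|x−xᵢ| + Σwᵢ|y−yᵢ|, so x and y are optimised independently as 1-D weighted medians.
Total weight W = 376; half = 188.
x-coordinate, sorted with cumulative weight:
  x=1 (Denby, w=110) cum 110
  x=3 (Elwood, w=110) cum 220  ← median
  x=3 (Fenton, w=8) cum 228
  x=4 (Calder, w=8) cum 236
  x=9 (Ashton, w=100) cum 336
  x=10 (Brookfield, w=40) cum 376
⇒ x* = 3
y-coordinate, sorted with cumulative weight:
  y=0 (Calder, w=8) cum 8
  y=3 (Denby, w=110) cum 118
  y=5 (Brookfield, w=40) cum 158
  y=8 (Fenton, w=8) cum 166
  y=10 (Elwood, w=110) cum 276  ← median
  y=11 (Ashton, w=100) cum 376
⇒ y* = 10

(3, 10)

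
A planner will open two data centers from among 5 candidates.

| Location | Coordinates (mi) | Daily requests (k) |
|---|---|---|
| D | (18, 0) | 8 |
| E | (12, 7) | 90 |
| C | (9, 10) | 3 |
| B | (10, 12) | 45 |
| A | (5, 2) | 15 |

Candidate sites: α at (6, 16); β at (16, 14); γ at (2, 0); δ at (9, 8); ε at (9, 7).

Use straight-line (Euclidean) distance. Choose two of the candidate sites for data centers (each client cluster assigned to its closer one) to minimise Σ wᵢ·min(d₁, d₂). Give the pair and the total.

Evaluate every pair (each demand assigned to the nearer of the two):
  {γ, δ}: total = 626.6
  {δ, ε}: total = 648.8
  {γ, ε}: total = 653.8
  {α, δ}: total = 680.6
  {β, δ}: total = 680.6
  {α, ε}: total = 695.7
  {β, ε}: total = 695.7
  {β, γ}: total = 1201.6
  {α, β}: total = 1324.0
  {α, γ}: total = 1430.3
Best pair: {γ, δ} with total 626.6.

{γ, δ}, total 626.6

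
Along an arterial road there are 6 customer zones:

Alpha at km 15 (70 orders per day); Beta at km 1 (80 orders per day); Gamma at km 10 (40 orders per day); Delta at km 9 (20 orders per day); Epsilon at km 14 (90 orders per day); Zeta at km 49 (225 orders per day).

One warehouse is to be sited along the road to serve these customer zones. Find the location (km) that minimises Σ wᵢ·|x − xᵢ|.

For a sum of weighted absolute distances on a line, the optimum is the weighted median (not the mean). Total weight W = 525; half-weight = 262.5.
Sort by position and accumulate weight:
  km 1 (Beta, w=80) → cum 80
  km 9 (Delta, w=20) → cum 100
  km 10 (Gamma, w=40) → cum 140
  km 14 (Epsilon, w=90) → cum 230
  km 15 (Alpha, w=70) → cum 300  ≥ 262.5 → median here
  km 49 (Zeta, w=225) → cum 525
Optimal location: km 15.

x = 15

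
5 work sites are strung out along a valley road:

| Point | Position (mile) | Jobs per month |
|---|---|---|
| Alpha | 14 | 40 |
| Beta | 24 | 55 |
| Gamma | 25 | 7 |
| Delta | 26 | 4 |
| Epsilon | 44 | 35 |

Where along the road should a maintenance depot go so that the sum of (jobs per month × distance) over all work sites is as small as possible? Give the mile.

For a sum of weighted absolute distances on a line, the optimum is the weighted median (not the mean). Total weight W = 141; half-weight = 70.5.
Sort by position and accumulate weight:
  mile 14 (Alpha, w=40) → cum 40
  mile 24 (Beta, w=55) → cum 95  ≥ 70.5 → median here
  mile 25 (Gamma, w=7) → cum 102
  mile 26 (Delta, w=4) → cum 106
  mile 44 (Epsilon, w=35) → cum 141
Optimal location: mile 24.

x = 24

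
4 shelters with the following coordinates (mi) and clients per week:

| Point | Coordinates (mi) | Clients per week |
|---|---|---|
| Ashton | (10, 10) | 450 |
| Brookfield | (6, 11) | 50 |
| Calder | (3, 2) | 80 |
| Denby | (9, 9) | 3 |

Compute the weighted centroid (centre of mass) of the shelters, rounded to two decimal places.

(8.69, 8.98)

The minimiser of Σwᵢ‖p−pᵢ‖² is the weighted centroid p* = (Σwᵢpᵢ)/(Σwᵢ).
Σwᵢ = 583.
Σwᵢxᵢ = 450·10 + 50·6 + 80·3 + 3·9 = 5067.
Σwᵢyᵢ = 450·10 + 50·11 + 80·2 + 3·9 = 5237.
x* = 5067/583 = 8.69, y* = 5237/583 = 8.98.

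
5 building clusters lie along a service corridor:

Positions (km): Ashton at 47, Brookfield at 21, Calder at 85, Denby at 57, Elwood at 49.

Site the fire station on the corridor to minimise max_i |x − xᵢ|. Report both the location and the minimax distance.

The 1-center on a line is the midpoint of the two extreme points: leftmost at 21, rightmost at 85.
Optimal location = (21 + 85)/2 = 53; maximum distance = (85 − 21)/2 = 32.

location 53, max distance 32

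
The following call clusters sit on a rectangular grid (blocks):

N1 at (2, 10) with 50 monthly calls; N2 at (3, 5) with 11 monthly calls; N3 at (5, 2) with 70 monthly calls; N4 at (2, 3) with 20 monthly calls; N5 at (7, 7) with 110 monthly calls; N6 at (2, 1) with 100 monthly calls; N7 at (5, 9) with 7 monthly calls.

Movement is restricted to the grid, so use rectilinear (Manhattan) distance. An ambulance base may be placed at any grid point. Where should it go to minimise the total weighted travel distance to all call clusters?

Manhattan distance separates: Σwᵢ(|x−xᵢ|+|y−yᵢ|) = Σwᵢ|x−xᵢ| + Σwᵢ|y−yᵢ|, so x and y are optimised independently as 1-D weighted medians.
Total weight W = 368; half = 184.
x-coordinate, sorted with cumulative weight:
  x=2 (N1, w=50) cum 50
  x=2 (N4, w=20) cum 70
  x=2 (N6, w=100) cum 170
  x=3 (N2, w=11) cum 181
  x=5 (N3, w=70) cum 251  ← median
  x=5 (N7, w=7) cum 258
  x=7 (N5, w=110) cum 368
⇒ x* = 5
y-coordinate, sorted with cumulative weight:
  y=1 (N6, w=100) cum 100
  y=2 (N3, w=70) cum 170
  y=3 (N4, w=20) cum 190  ← median
  y=5 (N2, w=11) cum 201
  y=7 (N5, w=110) cum 311
  y=9 (N7, w=7) cum 318
  y=10 (N1, w=50) cum 368
⇒ y* = 3

(5, 3)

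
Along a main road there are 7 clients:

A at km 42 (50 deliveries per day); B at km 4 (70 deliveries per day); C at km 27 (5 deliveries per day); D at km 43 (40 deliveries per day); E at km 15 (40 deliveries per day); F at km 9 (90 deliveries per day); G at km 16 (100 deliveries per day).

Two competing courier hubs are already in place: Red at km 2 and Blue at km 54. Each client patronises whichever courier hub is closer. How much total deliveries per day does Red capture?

The indifferent point is the midpoint (2+54)/2 = 28; clients left of it (closer to Red at 2) go to Red, those right go to Blue.
  B at 4 (w=70) → Red
  F at 9 (w=90) → Red
  E at 15 (w=40) → Red
  G at 16 (w=100) → Red
  C at 27 (w=5) → Red
  A at 42 (w=50) → Blue
  D at 43 (w=40) → Blue
Red captures 305; Blue captures 90.

305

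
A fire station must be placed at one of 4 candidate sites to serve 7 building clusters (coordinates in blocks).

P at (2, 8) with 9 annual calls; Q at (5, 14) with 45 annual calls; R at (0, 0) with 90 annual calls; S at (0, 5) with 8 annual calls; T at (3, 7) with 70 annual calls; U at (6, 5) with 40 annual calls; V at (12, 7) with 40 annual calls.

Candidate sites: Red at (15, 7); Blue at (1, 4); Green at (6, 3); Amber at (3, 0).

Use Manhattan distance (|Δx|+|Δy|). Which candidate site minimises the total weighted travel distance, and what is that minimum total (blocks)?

Blue, total 2291 blocks

Total weighted distance at each candidate:
  Red (15, 7): total = 4407
  Blue (1, 4): total = 2291
  Green (6, 3): total = 2465
  Amber (3, 0): total = 2585
Minimum is at Blue with total 2291 blocks.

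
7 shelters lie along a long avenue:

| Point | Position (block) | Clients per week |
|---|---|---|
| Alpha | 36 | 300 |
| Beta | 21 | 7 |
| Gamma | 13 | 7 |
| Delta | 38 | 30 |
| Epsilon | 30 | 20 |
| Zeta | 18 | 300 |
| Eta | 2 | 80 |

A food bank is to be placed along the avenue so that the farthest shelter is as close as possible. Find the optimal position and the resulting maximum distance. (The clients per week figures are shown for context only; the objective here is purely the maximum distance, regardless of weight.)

The 1-center on a line is the midpoint of the two extreme points: leftmost at 2, rightmost at 38.
Optimal location = (2 + 38)/2 = 20; maximum distance = (38 − 2)/2 = 18.

location 20, max distance 18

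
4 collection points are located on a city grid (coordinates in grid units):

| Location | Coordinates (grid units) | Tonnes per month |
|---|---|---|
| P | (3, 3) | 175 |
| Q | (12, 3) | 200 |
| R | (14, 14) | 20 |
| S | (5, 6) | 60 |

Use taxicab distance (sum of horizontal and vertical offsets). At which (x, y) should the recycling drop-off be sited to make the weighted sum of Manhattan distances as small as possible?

Manhattan distance separates: Σwᵢ(|x−xᵢ|+|y−yᵢ|) = Σwᵢ|x−xᵢ| + Σwᵢ|y−yᵢ|, so x and y are optimised independently as 1-D weighted medians.
Total weight W = 455; half = 227.5.
x-coordinate, sorted with cumulative weight:
  x=3 (P, w=175) cum 175
  x=5 (S, w=60) cum 235  ← median
  x=12 (Q, w=200) cum 435
  x=14 (R, w=20) cum 455
⇒ x* = 5
y-coordinate, sorted with cumulative weight:
  y=3 (P, w=175) cum 175
  y=3 (Q, w=200) cum 375  ← median
  y=6 (S, w=60) cum 435
  y=14 (R, w=20) cum 455
⇒ y* = 3

(5, 3)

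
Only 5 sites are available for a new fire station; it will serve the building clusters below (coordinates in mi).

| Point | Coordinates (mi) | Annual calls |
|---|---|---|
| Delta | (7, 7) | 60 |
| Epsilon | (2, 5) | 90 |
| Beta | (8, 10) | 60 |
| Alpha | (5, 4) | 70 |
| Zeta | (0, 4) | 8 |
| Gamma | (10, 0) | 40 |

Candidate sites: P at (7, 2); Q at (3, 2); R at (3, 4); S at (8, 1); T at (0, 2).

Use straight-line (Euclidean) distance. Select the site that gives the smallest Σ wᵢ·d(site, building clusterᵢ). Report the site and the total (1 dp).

R, total 1382.4 mi

Total weighted distance at each candidate:
  P (7, 2): total = 1709.0
  Q (3, 2): total = 1752.9
  R (3, 4): total = 1382.4
  S (8, 1): total = 2008.7
  T (0, 2): total = 2320.3
Minimum is at R with total 1382.4 mi.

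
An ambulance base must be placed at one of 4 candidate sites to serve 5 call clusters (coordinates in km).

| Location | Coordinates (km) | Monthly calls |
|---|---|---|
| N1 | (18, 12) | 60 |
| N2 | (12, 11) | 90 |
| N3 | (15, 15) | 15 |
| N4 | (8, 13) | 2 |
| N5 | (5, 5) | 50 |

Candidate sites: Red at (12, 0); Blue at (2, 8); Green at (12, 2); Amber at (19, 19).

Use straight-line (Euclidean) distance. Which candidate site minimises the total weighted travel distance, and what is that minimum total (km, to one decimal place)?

Total weighted distance at each candidate:
  Red (12, 0): total = 2481.8
  Blue (2, 8): total = 2378.4
  Green (12, 2): total = 2114.0
  Amber (19, 19): total = 2480.8
Minimum is at Green with total 2114.0 km.

Green, total 2114.0 km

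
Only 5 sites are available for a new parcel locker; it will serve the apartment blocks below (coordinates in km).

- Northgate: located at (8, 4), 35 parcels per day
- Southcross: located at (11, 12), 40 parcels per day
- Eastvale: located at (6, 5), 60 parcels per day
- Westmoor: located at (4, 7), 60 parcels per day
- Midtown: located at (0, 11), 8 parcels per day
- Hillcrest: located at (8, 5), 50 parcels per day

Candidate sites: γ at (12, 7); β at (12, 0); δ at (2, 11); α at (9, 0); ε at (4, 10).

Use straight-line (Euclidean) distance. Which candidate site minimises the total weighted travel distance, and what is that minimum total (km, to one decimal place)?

ε, total 1399.8 km

Total weighted distance at each candidate:
  γ (12, 7): total = 1563.2
  β (12, 0): total = 2236.5
  δ (2, 11): total = 1826.2
  α (9, 0): total = 1865.6
  ε (4, 10): total = 1399.8
Minimum is at ε with total 1399.8 km.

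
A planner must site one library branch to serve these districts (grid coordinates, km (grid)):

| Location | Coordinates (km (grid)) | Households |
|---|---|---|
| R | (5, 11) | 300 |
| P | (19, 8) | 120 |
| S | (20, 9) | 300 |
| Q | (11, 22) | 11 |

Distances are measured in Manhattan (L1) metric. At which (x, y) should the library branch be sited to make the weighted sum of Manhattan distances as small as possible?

(19, 9)

Manhattan distance separates: Σwᵢ(|x−xᵢ|+|y−yᵢ|) = Σwᵢ|x−xᵢ| + Σwᵢ|y−yᵢ|, so x and y are optimised independently as 1-D weighted medians.
Total weight W = 731; half = 365.5.
x-coordinate, sorted with cumulative weight:
  x=5 (R, w=300) cum 300
  x=11 (Q, w=11) cum 311
  x=19 (P, w=120) cum 431  ← median
  x=20 (S, w=300) cum 731
⇒ x* = 19
y-coordinate, sorted with cumulative weight:
  y=8 (P, w=120) cum 120
  y=9 (S, w=300) cum 420  ← median
  y=11 (R, w=300) cum 720
  y=22 (Q, w=11) cum 731
⇒ y* = 9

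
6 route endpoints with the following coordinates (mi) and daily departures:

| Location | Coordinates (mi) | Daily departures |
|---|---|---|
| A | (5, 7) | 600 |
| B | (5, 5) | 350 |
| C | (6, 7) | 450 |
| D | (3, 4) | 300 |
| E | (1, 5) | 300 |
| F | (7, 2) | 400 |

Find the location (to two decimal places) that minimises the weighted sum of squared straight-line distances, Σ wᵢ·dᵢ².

The minimiser of Σwᵢ‖p−pᵢ‖² is the weighted centroid p* = (Σwᵢpᵢ)/(Σwᵢ).
Σwᵢ = 2400.
Σwᵢxᵢ = 600·5 + 350·5 + 450·6 + 300·3 + 300·1 + 400·7 = 11450.
Σwᵢyᵢ = 600·7 + 350·5 + 450·7 + 300·4 + 300·5 + 400·2 = 12600.
x* = 11450/2400 = 4.77, y* = 12600/2400 = 5.25.

(4.77, 5.25)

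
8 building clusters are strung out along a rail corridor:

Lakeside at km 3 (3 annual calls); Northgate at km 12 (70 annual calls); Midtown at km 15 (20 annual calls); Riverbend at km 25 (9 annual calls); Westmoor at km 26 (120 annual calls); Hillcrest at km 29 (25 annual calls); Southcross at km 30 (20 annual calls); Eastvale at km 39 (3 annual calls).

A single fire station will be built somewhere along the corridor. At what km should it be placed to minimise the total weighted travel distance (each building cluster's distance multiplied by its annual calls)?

x = 26

For a sum of weighted absolute distances on a line, the optimum is the weighted median (not the mean). Total weight W = 270; half-weight = 135.
Sort by position and accumulate weight:
  km 3 (Lakeside, w=3) → cum 3
  km 12 (Northgate, w=70) → cum 73
  km 15 (Midtown, w=20) → cum 93
  km 25 (Riverbend, w=9) → cum 102
  km 26 (Westmoor, w=120) → cum 222  ≥ 135 → median here
  km 29 (Hillcrest, w=25) → cum 247
  km 30 (Southcross, w=20) → cum 267
  km 39 (Eastvale, w=3) → cum 270
Optimal location: km 26.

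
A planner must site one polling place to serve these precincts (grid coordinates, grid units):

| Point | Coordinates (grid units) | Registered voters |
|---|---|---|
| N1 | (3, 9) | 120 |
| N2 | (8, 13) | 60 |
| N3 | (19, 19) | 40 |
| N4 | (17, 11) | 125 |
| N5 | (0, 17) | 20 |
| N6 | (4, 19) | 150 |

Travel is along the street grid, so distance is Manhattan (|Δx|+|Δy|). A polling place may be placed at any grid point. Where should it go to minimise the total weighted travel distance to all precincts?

(4, 13)

Manhattan distance separates: Σwᵢ(|x−xᵢ|+|y−yᵢ|) = Σwᵢ|x−xᵢ| + Σwᵢ|y−yᵢ|, so x and y are optimised independently as 1-D weighted medians.
Total weight W = 515; half = 257.5.
x-coordinate, sorted with cumulative weight:
  x=0 (N5, w=20) cum 20
  x=3 (N1, w=120) cum 140
  x=4 (N6, w=150) cum 290  ← median
  x=8 (N2, w=60) cum 350
  x=17 (N4, w=125) cum 475
  x=19 (N3, w=40) cum 515
⇒ x* = 4
y-coordinate, sorted with cumulative weight:
  y=9 (N1, w=120) cum 120
  y=11 (N4, w=125) cum 245
  y=13 (N2, w=60) cum 305  ← median
  y=17 (N5, w=20) cum 325
  y=19 (N3, w=40) cum 365
  y=19 (N6, w=150) cum 515
⇒ y* = 13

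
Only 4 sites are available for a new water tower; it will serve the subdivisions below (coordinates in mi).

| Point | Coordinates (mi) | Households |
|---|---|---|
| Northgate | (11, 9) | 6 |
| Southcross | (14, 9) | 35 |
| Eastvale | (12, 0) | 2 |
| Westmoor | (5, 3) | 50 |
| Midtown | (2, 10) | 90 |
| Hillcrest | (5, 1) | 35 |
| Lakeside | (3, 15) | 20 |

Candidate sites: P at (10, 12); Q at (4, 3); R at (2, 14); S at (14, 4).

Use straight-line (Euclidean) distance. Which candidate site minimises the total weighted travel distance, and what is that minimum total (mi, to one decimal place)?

Total weighted distance at each candidate:
  P (10, 12): total = 2050.5
  Q (4, 3): total = 1504.9
  R (2, 14): total = 1976.5
  S (14, 4): total = 2522.3
Minimum is at Q with total 1504.9 mi.

Q, total 1504.9 mi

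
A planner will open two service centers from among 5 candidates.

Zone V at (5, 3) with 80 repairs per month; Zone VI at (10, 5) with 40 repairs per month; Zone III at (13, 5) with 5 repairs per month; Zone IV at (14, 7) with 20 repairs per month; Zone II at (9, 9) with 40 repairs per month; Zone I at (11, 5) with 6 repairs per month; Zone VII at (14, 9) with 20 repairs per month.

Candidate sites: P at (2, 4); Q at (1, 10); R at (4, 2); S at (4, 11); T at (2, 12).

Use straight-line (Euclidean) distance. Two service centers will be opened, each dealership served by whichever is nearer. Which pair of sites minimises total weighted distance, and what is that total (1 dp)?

Evaluate every pair (each demand assigned to the nearer of the two):
  {R, S}: total = 1109.4
  {R, T}: total = 1247.0
  {Q, R}: total = 1264.8
  {P, R}: total = 1286.4
  {P, S}: total = 1318.7
  {P, T}: total = 1484.4
  {P, Q}: total = 1514.9
  {Q, S}: total = 1728.6
  {S, T}: total = 1728.6
  {Q, T}: total = 2000.9
Best pair: {R, S} with total 1109.4.

{R, S}, total 1109.4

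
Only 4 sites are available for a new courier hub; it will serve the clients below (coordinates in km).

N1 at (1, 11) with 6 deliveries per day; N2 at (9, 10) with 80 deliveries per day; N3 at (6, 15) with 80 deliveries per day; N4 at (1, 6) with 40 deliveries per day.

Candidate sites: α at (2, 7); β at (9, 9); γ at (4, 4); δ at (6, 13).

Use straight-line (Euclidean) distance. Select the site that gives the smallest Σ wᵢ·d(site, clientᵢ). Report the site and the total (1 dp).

Total weighted distance at each candidate:
  α (2, 7): total = 1406.1
  β (9, 9): total = 1007.9
  γ (4, 4): total = 1709.2
  δ (6, 13): total = 875.8
Minimum is at δ with total 875.8 km.

δ, total 875.8 km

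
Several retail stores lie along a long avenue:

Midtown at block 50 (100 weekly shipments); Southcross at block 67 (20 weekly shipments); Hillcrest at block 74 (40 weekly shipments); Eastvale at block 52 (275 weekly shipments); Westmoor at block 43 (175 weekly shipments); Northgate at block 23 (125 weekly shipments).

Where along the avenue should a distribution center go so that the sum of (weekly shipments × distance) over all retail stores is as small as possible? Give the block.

For a sum of weighted absolute distances on a line, the optimum is the weighted median (not the mean). Total weight W = 735; half-weight = 367.5.
Sort by position and accumulate weight:
  block 23 (Northgate, w=125) → cum 125
  block 43 (Westmoor, w=175) → cum 300
  block 50 (Midtown, w=100) → cum 400  ≥ 367.5 → median here
  block 52 (Eastvale, w=275) → cum 675
  block 67 (Southcross, w=20) → cum 695
  block 74 (Hillcrest, w=40) → cum 735
Optimal location: block 50.

x = 50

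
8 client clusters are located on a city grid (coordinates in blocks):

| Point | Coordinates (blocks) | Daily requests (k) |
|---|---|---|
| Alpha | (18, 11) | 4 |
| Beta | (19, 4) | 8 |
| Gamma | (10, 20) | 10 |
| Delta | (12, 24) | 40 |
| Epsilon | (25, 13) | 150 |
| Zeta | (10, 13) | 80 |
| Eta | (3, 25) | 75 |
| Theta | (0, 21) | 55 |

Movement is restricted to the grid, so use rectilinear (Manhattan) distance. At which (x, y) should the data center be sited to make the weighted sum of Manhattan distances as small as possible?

Manhattan distance separates: Σwᵢ(|x−xᵢ|+|y−yᵢ|) = Σwᵢ|x−xᵢ| + Σwᵢ|y−yᵢ|, so x and y are optimised independently as 1-D weighted medians.
Total weight W = 422; half = 211.
x-coordinate, sorted with cumulative weight:
  x=0 (Theta, w=55) cum 55
  x=3 (Eta, w=75) cum 130
  x=10 (Gamma, w=10) cum 140
  x=10 (Zeta, w=80) cum 220  ← median
  x=12 (Delta, w=40) cum 260
  x=18 (Alpha, w=4) cum 264
  x=19 (Beta, w=8) cum 272
  x=25 (Epsilon, w=150) cum 422
⇒ x* = 10
y-coordinate, sorted with cumulative weight:
  y=4 (Beta, w=8) cum 8
  y=11 (Alpha, w=4) cum 12
  y=13 (Epsilon, w=150) cum 162
  y=13 (Zeta, w=80) cum 242  ← median
  y=20 (Gamma, w=10) cum 252
  y=21 (Theta, w=55) cum 307
  y=24 (Delta, w=40) cum 347
  y=25 (Eta, w=75) cum 422
⇒ y* = 13

(10, 13)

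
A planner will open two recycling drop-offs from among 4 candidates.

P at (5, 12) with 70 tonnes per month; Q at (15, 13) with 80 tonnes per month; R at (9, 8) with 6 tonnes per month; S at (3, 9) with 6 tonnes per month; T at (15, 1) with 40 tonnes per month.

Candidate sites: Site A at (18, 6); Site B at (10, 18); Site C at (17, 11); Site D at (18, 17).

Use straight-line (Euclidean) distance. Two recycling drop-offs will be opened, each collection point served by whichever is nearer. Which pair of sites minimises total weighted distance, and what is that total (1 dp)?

Evaluate every pair (each demand assigned to the nearer of the two):
  {Site B, Site C}: total = 1300.6
  {Site A, Site C}: total = 1438.5
  {Site A, Site B}: total = 1469.4
  {Site C, Site D}: total = 1613.2
  {Site B, Site D}: total = 1726.6
  {Site A, Site D}: total = 1755.3
Best pair: {Site B, Site C} with total 1300.6.

{Site B, Site C}, total 1300.6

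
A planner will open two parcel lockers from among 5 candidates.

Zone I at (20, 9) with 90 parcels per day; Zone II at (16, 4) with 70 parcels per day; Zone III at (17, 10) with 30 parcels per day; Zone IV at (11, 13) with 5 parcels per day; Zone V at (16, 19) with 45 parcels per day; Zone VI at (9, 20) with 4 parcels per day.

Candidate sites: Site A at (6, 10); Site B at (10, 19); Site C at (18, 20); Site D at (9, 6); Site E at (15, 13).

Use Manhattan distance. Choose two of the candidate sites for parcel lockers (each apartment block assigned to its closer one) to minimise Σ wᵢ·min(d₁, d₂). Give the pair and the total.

Evaluate every pair (each demand assigned to the nearer of the two):
  {Site C, Site E}: total = 1851
  {Site B, Site E}: total = 1958
  {Site D, Site E}: total = 1977
  {Site A, Site E}: total = 2047
  {Site C, Site D}: total = 2346
  {Site B, Site D}: total = 2563
  {Site A, Site C}: total = 2831
  {Site B, Site C}: total = 2938
  {Site A, Site B}: total = 3113
  {Site A, Site D}: total = 3167
Best pair: {Site C, Site E} with total 1851.

{Site C, Site E}, total 1851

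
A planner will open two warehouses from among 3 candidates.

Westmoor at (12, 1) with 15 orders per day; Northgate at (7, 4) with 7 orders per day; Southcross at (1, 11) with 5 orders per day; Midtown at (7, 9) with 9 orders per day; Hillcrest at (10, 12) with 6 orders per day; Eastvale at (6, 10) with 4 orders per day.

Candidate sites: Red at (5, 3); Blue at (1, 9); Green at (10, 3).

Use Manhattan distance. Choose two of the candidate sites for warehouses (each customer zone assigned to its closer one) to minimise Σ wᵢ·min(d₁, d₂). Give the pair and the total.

Evaluate every pair (each demand assigned to the nearer of the two):
  {Blue, Green}: total = 230
  {Red, Green}: total = 299
  {Red, Blue}: total = 316
Best pair: {Blue, Green} with total 230.

{Blue, Green}, total 230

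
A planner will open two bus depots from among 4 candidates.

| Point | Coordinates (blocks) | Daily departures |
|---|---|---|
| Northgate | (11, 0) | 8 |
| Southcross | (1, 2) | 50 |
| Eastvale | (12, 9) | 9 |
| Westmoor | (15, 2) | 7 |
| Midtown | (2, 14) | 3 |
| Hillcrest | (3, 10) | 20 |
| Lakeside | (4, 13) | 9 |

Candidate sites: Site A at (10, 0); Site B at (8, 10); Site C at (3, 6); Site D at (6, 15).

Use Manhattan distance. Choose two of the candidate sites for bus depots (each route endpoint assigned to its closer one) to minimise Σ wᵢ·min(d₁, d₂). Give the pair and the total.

Evaluate every pair (each demand assigned to the nearer of the two):
  {Site A, Site C}: total = 635
  {Site B, Site C}: total = 724
  {Site C, Site D}: total = 763
  {Site A, Site B}: total = 845
  {Site A, Site D}: total = 917
  {Site B, Site D}: total = 1155
Best pair: {Site A, Site C} with total 635.

{Site A, Site C}, total 635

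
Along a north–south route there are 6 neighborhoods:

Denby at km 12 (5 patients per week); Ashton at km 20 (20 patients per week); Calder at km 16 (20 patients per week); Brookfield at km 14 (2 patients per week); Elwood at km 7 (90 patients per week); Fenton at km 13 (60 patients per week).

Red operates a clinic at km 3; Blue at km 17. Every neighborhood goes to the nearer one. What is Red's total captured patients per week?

90

The indifferent point is the midpoint (3+17)/2 = 10; neighborhoods left of it (closer to Red at 3) go to Red, those right go to Blue.
  Elwood at 7 (w=90) → Red
  Denby at 12 (w=5) → Blue
  Fenton at 13 (w=60) → Blue
  Brookfield at 14 (w=2) → Blue
  Calder at 16 (w=20) → Blue
  Ashton at 20 (w=20) → Blue
Red captures 90; Blue captures 107.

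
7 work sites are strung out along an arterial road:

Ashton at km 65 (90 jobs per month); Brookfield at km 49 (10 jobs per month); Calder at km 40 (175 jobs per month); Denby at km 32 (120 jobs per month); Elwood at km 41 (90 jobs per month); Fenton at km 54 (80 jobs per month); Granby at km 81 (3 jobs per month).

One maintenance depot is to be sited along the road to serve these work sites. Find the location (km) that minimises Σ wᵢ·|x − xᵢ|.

For a sum of weighted absolute distances on a line, the optimum is the weighted median (not the mean). Total weight W = 568; half-weight = 284.
Sort by position and accumulate weight:
  km 32 (Denby, w=120) → cum 120
  km 40 (Calder, w=175) → cum 295  ≥ 284 → median here
  km 41 (Elwood, w=90) → cum 385
  km 49 (Brookfield, w=10) → cum 395
  km 54 (Fenton, w=80) → cum 475
  km 65 (Ashton, w=90) → cum 565
  km 81 (Granby, w=3) → cum 568
Optimal location: km 40.

x = 40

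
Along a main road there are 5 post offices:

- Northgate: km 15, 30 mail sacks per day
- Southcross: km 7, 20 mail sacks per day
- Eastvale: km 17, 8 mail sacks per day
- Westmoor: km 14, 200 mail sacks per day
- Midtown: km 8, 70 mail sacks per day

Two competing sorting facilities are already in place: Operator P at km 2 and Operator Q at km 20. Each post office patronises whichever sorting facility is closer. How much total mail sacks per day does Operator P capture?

The indifferent point is the midpoint (2+20)/2 = 11; post offices left of it (closer to Operator P at 2) go to Operator P, those right go to Operator Q.
  Southcross at 7 (w=20) → Operator P
  Midtown at 8 (w=70) → Operator P
  Westmoor at 14 (w=200) → Operator Q
  Northgate at 15 (w=30) → Operator Q
  Eastvale at 17 (w=8) → Operator Q
Operator P captures 90; Operator Q captures 238.

90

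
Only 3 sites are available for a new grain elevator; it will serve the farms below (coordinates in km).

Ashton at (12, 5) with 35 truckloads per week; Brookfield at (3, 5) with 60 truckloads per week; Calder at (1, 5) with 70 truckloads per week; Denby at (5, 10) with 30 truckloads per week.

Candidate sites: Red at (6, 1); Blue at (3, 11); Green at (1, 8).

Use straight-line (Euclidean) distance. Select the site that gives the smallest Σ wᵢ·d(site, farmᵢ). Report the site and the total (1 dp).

Total weighted distance at each candidate:
  Red (6, 1): total = 1272.3
  Blue (3, 11): total = 1248.4
  Green (1, 8): total = 959.6
Minimum is at Green with total 959.6 km.

Green, total 959.6 km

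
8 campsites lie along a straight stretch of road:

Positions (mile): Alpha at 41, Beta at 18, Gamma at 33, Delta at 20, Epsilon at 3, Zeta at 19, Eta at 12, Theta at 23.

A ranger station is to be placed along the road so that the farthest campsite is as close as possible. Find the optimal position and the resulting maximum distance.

location 22, max distance 19

The 1-center on a line is the midpoint of the two extreme points: leftmost at 3, rightmost at 41.
Optimal location = (3 + 41)/2 = 22; maximum distance = (41 − 3)/2 = 19.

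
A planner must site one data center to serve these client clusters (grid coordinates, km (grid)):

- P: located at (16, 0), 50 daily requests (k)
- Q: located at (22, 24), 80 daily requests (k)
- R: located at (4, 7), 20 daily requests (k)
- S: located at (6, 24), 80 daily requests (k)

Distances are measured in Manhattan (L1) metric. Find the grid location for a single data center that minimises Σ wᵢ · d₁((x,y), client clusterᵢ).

Manhattan distance separates: Σwᵢ(|x−xᵢ|+|y−yᵢ|) = Σwᵢ|x−xᵢ| + Σwᵢ|y−yᵢ|, so x and y are optimised independently as 1-D weighted medians.
Total weight W = 230; half = 115.
x-coordinate, sorted with cumulative weight:
  x=4 (R, w=20) cum 20
  x=6 (S, w=80) cum 100
  x=16 (P, w=50) cum 150  ← median
  x=22 (Q, w=80) cum 230
⇒ x* = 16
y-coordinate, sorted with cumulative weight:
  y=0 (P, w=50) cum 50
  y=7 (R, w=20) cum 70
  y=24 (Q, w=80) cum 150  ← median
  y=24 (S, w=80) cum 230
⇒ y* = 24

(16, 24)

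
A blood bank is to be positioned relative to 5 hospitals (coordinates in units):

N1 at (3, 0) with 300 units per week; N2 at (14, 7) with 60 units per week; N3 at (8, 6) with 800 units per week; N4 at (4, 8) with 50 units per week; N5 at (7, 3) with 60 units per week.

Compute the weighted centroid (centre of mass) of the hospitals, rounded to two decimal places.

The minimiser of Σwᵢ‖p−pᵢ‖² is the weighted centroid p* = (Σwᵢpᵢ)/(Σwᵢ).
Σwᵢ = 1270.
Σwᵢxᵢ = 300·3 + 60·14 + 800·8 + 50·4 + 60·7 = 8760.
Σwᵢyᵢ = 300·0 + 60·7 + 800·6 + 50·8 + 60·3 = 5800.
x* = 8760/1270 = 6.90, y* = 5800/1270 = 4.57.

(6.90, 4.57)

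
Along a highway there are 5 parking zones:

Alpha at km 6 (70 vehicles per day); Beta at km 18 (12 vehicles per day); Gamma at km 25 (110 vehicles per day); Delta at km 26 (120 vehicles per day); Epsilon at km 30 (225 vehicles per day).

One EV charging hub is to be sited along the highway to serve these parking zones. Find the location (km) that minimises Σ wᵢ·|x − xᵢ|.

x = 26

For a sum of weighted absolute distances on a line, the optimum is the weighted median (not the mean). Total weight W = 537; half-weight = 268.5.
Sort by position and accumulate weight:
  km 6 (Alpha, w=70) → cum 70
  km 18 (Beta, w=12) → cum 82
  km 25 (Gamma, w=110) → cum 192
  km 26 (Delta, w=120) → cum 312  ≥ 268.5 → median here
  km 30 (Epsilon, w=225) → cum 537
Optimal location: km 26.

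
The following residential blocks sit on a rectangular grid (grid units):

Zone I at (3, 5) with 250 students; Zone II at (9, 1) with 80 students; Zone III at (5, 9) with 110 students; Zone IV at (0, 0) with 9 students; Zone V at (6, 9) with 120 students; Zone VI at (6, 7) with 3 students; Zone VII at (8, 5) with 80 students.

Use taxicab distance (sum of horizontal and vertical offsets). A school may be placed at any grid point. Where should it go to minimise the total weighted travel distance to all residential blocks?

(5, 5)

Manhattan distance separates: Σwᵢ(|x−xᵢ|+|y−yᵢ|) = Σwᵢ|x−xᵢ| + Σwᵢ|y−yᵢ|, so x and y are optimised independently as 1-D weighted medians.
Total weight W = 652; half = 326.
x-coordinate, sorted with cumulative weight:
  x=0 (Zone IV, w=9) cum 9
  x=3 (Zone I, w=250) cum 259
  x=5 (Zone III, w=110) cum 369  ← median
  x=6 (Zone V, w=120) cum 489
  x=6 (Zone VI, w=3) cum 492
  x=8 (Zone VII, w=80) cum 572
  x=9 (Zone II, w=80) cum 652
⇒ x* = 5
y-coordinate, sorted with cumulative weight:
  y=0 (Zone IV, w=9) cum 9
  y=1 (Zone II, w=80) cum 89
  y=5 (Zone I, w=250) cum 339  ← median
  y=5 (Zone VII, w=80) cum 419
  y=7 (Zone VI, w=3) cum 422
  y=9 (Zone III, w=110) cum 532
  y=9 (Zone V, w=120) cum 652
⇒ y* = 5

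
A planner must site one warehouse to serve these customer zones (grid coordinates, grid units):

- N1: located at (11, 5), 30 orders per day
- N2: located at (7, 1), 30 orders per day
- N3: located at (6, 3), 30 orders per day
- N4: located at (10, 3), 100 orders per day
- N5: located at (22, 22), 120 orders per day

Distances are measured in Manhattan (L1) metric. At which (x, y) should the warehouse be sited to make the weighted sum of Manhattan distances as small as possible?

(10, 3)

Manhattan distance separates: Σwᵢ(|x−xᵢ|+|y−yᵢ|) = Σwᵢ|x−xᵢ| + Σwᵢ|y−yᵢ|, so x and y are optimised independently as 1-D weighted medians.
Total weight W = 310; half = 155.
x-coordinate, sorted with cumulative weight:
  x=6 (N3, w=30) cum 30
  x=7 (N2, w=30) cum 60
  x=10 (N4, w=100) cum 160  ← median
  x=11 (N1, w=30) cum 190
  x=22 (N5, w=120) cum 310
⇒ x* = 10
y-coordinate, sorted with cumulative weight:
  y=1 (N2, w=30) cum 30
  y=3 (N3, w=30) cum 60
  y=3 (N4, w=100) cum 160  ← median
  y=5 (N1, w=30) cum 190
  y=22 (N5, w=120) cum 310
⇒ y* = 3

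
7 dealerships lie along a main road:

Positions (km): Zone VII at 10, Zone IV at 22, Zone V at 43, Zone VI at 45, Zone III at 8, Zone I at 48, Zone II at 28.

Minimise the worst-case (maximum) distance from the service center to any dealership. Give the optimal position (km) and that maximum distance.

location 28, max distance 20

The 1-center on a line is the midpoint of the two extreme points: leftmost at 8, rightmost at 48.
Optimal location = (8 + 48)/2 = 28; maximum distance = (48 − 8)/2 = 20.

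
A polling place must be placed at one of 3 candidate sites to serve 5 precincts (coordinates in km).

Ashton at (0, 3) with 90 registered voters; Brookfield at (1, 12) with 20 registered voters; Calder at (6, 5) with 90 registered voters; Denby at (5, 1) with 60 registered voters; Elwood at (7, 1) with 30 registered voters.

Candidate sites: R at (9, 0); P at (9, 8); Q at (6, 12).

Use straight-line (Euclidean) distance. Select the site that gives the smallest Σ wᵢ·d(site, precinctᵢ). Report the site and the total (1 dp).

R, total 1981.5 km

Total weighted distance at each candidate:
  R (9, 0): total = 1981.5
  P (9, 8): total = 2189.5
  Q (6, 12): total = 2697.6
Minimum is at R with total 1981.5 km.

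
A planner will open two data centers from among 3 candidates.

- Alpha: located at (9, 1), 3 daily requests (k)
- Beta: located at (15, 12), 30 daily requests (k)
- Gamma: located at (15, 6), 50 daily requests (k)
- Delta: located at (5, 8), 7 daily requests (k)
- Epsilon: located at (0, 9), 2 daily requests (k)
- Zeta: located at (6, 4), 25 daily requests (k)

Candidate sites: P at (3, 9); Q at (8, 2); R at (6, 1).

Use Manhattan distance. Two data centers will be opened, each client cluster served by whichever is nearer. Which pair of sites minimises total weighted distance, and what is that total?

{P, Q}, total 1133

Evaluate every pair (each demand assigned to the nearer of the two):
  {P, Q}: total = 1133
  {Q, R}: total = 1225
  {P, R}: total = 1261
Best pair: {P, Q} with total 1133.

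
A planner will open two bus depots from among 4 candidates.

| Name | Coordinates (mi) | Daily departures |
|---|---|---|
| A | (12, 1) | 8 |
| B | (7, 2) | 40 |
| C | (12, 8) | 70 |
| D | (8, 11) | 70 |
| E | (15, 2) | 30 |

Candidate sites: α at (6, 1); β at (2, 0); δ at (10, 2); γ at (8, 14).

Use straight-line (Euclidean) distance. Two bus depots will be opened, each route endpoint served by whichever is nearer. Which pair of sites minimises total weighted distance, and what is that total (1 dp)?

{δ, γ}, total 940.6

Evaluate every pair (each demand assigned to the nearer of the two):
  {δ, γ}: total = 940.6
  {α, γ}: total = 1091.0
  {α, δ}: total = 1312.5
  {β, δ}: total = 1376.0
  {β, γ}: total = 1405.2
  {α, β}: total = 1735.5
Best pair: {δ, γ} with total 940.6.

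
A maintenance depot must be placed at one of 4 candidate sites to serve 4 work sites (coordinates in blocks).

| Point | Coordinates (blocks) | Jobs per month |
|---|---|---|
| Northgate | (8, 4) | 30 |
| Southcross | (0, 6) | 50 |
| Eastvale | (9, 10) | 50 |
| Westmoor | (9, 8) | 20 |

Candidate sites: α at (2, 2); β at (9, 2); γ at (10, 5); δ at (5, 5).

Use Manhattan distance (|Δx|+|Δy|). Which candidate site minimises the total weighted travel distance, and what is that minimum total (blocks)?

Total weighted distance at each candidate:
  α (2, 2): total = 1550
  β (9, 2): total = 1260
  γ (10, 5): total = 1020
  δ (5, 5): total = 1010
Minimum is at δ with total 1010 blocks.

δ, total 1010 blocks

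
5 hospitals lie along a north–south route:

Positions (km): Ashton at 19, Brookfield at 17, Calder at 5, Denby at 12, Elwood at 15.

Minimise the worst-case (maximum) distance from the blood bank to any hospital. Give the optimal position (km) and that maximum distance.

location 12, max distance 7

The 1-center on a line is the midpoint of the two extreme points: leftmost at 5, rightmost at 19.
Optimal location = (5 + 19)/2 = 12; maximum distance = (19 − 5)/2 = 7.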